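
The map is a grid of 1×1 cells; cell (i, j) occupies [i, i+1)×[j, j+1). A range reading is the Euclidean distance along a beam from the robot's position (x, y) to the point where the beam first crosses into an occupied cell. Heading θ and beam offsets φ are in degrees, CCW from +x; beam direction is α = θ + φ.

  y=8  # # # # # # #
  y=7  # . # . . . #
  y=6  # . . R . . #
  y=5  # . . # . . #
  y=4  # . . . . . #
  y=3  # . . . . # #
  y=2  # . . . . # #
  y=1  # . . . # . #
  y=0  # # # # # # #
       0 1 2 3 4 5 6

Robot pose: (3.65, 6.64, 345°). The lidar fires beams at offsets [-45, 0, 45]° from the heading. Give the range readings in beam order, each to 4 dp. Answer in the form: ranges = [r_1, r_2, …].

beam 1: φ=-45°, α=300°
  direction (0.5000, -0.8660); cell (3,6); t to first gridline: x 0.7000, y 0.7390 (then +2.0000 / +1.1547)
    (4,6) via x @ 0.7000
    (4,5) via y @ 0.7390
    (4,4) via y @ 1.8937
    (5,4) via x @ 2.7000
    (5,3) via y @ 3.0484  # hit
  → r_1 = 3.0484
beam 2: φ=0°, α=345°
  direction (0.9659, -0.2588); cell (3,6); t to first gridline: x 0.3623, y 2.4728 (then +1.0353 / +3.8637)
    (4,6) via x @ 0.3623
    (5,6) via x @ 1.3976
    (6,6) via x @ 2.4329  # hit
  → r_2 = 2.4329
beam 3: φ=45°, α=30°
  direction (0.8660, 0.5000); cell (3,6); t to first gridline: x 0.4041, y 0.7200 (then +1.1547 / +2.0000)
    (4,6) via x @ 0.4041
    (4,7) via y @ 0.7200
    (5,7) via x @ 1.5588
    (6,7) via x @ 2.7135  # hit
  → r_3 = 2.7135

ranges = [3.0484, 2.4329, 2.7135]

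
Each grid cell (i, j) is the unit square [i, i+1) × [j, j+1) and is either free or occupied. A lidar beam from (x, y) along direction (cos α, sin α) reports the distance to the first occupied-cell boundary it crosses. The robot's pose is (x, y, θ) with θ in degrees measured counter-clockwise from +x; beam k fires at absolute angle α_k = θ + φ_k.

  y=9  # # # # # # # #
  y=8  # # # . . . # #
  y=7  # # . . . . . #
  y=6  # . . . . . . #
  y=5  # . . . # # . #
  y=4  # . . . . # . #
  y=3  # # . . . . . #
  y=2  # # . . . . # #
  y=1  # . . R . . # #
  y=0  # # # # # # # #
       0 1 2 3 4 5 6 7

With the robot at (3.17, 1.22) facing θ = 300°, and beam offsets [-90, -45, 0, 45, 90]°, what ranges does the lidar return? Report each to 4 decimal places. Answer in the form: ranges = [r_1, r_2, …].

beam 1: φ=-90°, α=210°
  cosα=-0.8660 sinα=-0.5000 | (3,1) | tMaxX 0.1963 tMaxY 0.4400 | tΔX 1.1547 tΔY 2.0000
    t=0.1963 [x] (2,1)
    t=0.4400 [y] (2,0) — stop
  → r_1 = 0.4400
beam 2: φ=-45°, α=255°
  cosα=-0.2588 sinα=-0.9659 | (3,1) | tMaxX 0.6568 tMaxY 0.2278 | tΔX 3.8637 tΔY 1.0353
    t=0.2278 [y] (3,0) — stop
  → r_2 = 0.2278
beam 3: φ=0°, α=300°
  cosα=0.5000 sinα=-0.8660 | (3,1) | tMaxX 1.6600 tMaxY 0.2540 | tΔX 2.0000 tΔY 1.1547
    t=0.2540 [y] (3,0) — stop
  → r_3 = 0.2540
beam 4: φ=45°, α=345°
  cosα=0.9659 sinα=-0.2588 | (3,1) | tMaxX 0.8593 tMaxY 0.8500 | tΔX 1.0353 tΔY 3.8637
    t=0.8500 [y] (3,0) — stop
  → r_4 = 0.8500
beam 5: φ=90°, α=30°
  cosα=0.8660 sinα=0.5000 | (3,1) | tMaxX 0.9584 tMaxY 1.5600 | tΔX 1.1547 tΔY 2.0000
    t=0.9584 [x] (4,1)
    t=1.5600 [y] (4,2)
    t=2.1131 [x] (5,2)
    t=3.2678 [x] (6,2) — stop
  → r_5 = 3.2678

ranges = [0.4400, 0.2278, 0.2540, 0.8500, 3.2678]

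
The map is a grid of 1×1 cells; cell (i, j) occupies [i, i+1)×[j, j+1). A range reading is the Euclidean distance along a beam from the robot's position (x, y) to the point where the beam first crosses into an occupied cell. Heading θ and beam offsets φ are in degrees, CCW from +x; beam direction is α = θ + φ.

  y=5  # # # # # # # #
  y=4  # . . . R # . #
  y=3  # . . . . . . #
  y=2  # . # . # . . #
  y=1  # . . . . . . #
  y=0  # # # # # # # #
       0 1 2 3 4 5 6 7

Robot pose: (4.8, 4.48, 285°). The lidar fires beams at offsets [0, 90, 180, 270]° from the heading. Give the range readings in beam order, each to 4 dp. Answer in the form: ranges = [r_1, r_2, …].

ranges = [3.6028, 0.2071, 0.5383, 3.9340]

beam 1: φ=0°, α=285°
  direction (0.2588, -0.9659); cell (4,4); t to first gridline: x 0.7727, y 0.4969 (then +3.8637 / +1.0353)
    (4,3) via y @ 0.4969
    (5,3) via x @ 0.7727
    (5,2) via y @ 1.5322
    (5,1) via y @ 2.5675
    (5,0) via y @ 3.6028  # hit
  → r_1 = 3.6028
beam 2: φ=90°, α=15°
  direction (0.9659, 0.2588); cell (4,4); t to first gridline: x 0.2071, y 2.0091 (then +1.0353 / +3.8637)
    (5,4) via x @ 0.2071  # hit
  → r_2 = 0.2071
beam 3: φ=180°, α=105°
  direction (-0.2588, 0.9659); cell (4,4); t to first gridline: x 3.0910, y 0.5383 (then +3.8637 / +1.0353)
    (4,5) via y @ 0.5383  # hit
  → r_3 = 0.5383
beam 4: φ=270°, α=195°
  direction (-0.9659, -0.2588); cell (4,4); t to first gridline: x 0.8282, y 1.8546 (then +1.0353 / +3.8637)
    (3,4) via x @ 0.8282
    (3,3) via y @ 1.8546
    (2,3) via x @ 1.8635
    (1,3) via x @ 2.8988
    (0,3) via x @ 3.9340  # hit
  → r_4 = 3.9340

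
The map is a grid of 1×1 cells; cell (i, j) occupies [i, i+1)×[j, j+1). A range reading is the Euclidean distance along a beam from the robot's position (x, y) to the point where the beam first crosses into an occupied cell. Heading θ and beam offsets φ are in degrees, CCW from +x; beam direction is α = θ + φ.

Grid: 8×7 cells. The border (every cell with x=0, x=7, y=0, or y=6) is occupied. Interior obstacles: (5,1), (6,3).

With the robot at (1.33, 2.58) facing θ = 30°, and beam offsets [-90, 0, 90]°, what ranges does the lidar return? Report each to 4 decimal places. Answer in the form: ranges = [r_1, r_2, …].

ranges = [1.8244, 6.5472, 0.6600]

beam 1: φ=-90°, α=300°
  cosα=0.5000 sinα=-0.8660 | (1,2) | tMaxX 1.3400 tMaxY 0.6697 | tΔX 2.0000 tΔY 1.1547
    t=0.6697 [y] (1,1)
    t=1.3400 [x] (2,1)
    t=1.8244 [y] (2,0) — stop
  → r_1 = 1.8244
beam 2: φ=0°, α=30°
  cosα=0.8660 sinα=0.5000 | (1,2) | tMaxX 0.7736 tMaxY 0.8400 | tΔX 1.1547 tΔY 2.0000
    t=0.7736 [x] (2,2)
    t=0.8400 [y] (2,3)
    t=1.9283 [x] (3,3)
    t=2.8400 [y] (3,4)
    t=3.0831 [x] (4,4)
    t=4.2378 [x] (5,4)
    t=4.8400 [y] (5,5)
    t=5.3925 [x] (6,5)
    t=6.5472 [x] (7,5) — stop
  → r_2 = 6.5472
beam 3: φ=90°, α=120°
  cosα=-0.5000 sinα=0.8660 | (1,2) | tMaxX 0.6600 tMaxY 0.4850 | tΔX 2.0000 tΔY 1.1547
    t=0.4850 [y] (1,3)
    t=0.6600 [x] (0,3) — stop
  → r_3 = 0.6600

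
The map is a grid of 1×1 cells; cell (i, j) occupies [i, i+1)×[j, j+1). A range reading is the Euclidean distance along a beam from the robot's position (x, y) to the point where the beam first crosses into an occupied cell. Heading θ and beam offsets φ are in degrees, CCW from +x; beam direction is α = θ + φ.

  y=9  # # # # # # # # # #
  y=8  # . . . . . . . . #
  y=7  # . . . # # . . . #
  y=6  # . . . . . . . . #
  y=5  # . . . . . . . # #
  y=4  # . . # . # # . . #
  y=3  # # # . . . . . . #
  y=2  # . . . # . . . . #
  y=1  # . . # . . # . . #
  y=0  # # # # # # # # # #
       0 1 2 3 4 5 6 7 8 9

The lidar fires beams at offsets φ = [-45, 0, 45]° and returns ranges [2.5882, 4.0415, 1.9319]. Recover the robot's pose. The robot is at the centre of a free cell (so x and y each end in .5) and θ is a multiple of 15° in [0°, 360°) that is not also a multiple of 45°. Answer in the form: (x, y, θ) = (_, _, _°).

Candidates: 53 free-cell centres × 16 headings = 848 poses. Raycast each; keep the one whose scan matches to 4 dp.
  (3.5, 8.5, 120°): beam 1 = 0.5176 ≠ 2.5882 ✗
  (8.5, 3.5, 120°): beam 1 = 1.5529 ≠ 2.5882 ✗
  (5.5, 1.5, 60°): beam 1 = 0.5176 ≠ 2.5882 ✗
  (8.5, 7.5, 285°): beam 1 = 3.0000 ≠ 2.5882 ✗
  …
  (8.5, 8.5, 240°): r_1=2.5882, r_2=4.0415, r_3=1.9319 — all match ✓
Unique over the lattice → pose = (8.5, 8.5, 240°).

(x, y, θ) = (8.5, 8.5, 240°)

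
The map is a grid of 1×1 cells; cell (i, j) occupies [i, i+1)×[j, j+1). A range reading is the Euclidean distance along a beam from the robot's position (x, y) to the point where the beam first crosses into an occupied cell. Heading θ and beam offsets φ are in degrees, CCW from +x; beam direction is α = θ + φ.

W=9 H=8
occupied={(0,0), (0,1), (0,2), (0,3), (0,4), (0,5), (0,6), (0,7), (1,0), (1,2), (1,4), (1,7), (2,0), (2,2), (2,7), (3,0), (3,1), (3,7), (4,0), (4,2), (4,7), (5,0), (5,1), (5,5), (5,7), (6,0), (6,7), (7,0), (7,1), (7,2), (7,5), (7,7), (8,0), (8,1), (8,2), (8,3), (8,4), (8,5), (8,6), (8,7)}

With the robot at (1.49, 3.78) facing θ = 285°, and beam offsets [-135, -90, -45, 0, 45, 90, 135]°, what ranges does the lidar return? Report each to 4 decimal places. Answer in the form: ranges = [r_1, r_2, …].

ranges = [0.4400, 0.5073, 0.9007, 0.8075, 1.5600, 5.7044, 0.2540]

beam 1: φ=-135°, α=150°
  direction (-0.8660, 0.5000); cell (1,3); t to first gridline: x 0.5658, y 0.4400 (then +1.1547 / +2.0000)
    (1,4) via y @ 0.4400  # hit
  → r_1 = 0.4400
beam 2: φ=-90°, α=195°
  direction (-0.9659, -0.2588); cell (1,3); t to first gridline: x 0.5073, y 3.0137 (then +1.0353 / +3.8637)
    (0,3) via x @ 0.5073  # hit
  → r_2 = 0.5073
beam 3: φ=-45°, α=240°
  direction (-0.5000, -0.8660); cell (1,3); t to first gridline: x 0.9800, y 0.9007 (then +2.0000 / +1.1547)
    (1,2) via y @ 0.9007  # hit
  → r_3 = 0.9007
beam 4: φ=0°, α=285°
  direction (0.2588, -0.9659); cell (1,3); t to first gridline: x 1.9705, y 0.8075 (then +3.8637 / +1.0353)
    (1,2) via y @ 0.8075  # hit
  → r_4 = 0.8075
beam 5: φ=45°, α=330°
  direction (0.8660, -0.5000); cell (1,3); t to first gridline: x 0.5889, y 1.5600 (then +1.1547 / +2.0000)
    (2,3) via x @ 0.5889
    (2,2) via y @ 1.5600  # hit
  → r_5 = 1.5600
beam 6: φ=90°, α=15°
  direction (0.9659, 0.2588); cell (1,3); t to first gridline: x 0.5280, y 0.8500 (then +1.0353 / +3.8637)
    (2,3) via x @ 0.5280
    (2,4) via y @ 0.8500
    (3,4) via x @ 1.5633
    (4,4) via x @ 2.5985
    (5,4) via x @ 3.6338
    (6,4) via x @ 4.6691
    (6,5) via y @ 4.7137
    (7,5) via x @ 5.7044  # hit
  → r_6 = 5.7044
beam 7: φ=135°, α=60°
  direction (0.5000, 0.8660); cell (1,3); t to first gridline: x 1.0200, y 0.2540 (then +2.0000 / +1.1547)
    (1,4) via y @ 0.2540  # hit
  → r_7 = 0.2540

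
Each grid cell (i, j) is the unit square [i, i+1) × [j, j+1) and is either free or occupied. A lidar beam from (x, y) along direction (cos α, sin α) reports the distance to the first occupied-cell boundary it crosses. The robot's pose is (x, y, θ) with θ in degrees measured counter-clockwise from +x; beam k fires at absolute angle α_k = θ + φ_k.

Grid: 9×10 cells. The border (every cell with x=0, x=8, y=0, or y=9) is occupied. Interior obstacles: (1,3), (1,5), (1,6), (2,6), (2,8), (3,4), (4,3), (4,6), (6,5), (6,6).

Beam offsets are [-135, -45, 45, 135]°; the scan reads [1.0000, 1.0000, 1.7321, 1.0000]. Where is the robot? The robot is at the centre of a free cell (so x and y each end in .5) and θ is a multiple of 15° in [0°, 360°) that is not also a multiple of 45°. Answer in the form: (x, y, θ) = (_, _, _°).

Enumerate (i+0.5, j+0.5, θ) over the 46 free cells and 16 admissible headings. For each, cast all 4 beams and compare to the given ranges.
  (4.5, 1.5, 105°): beam 2 = 4.0415 ≠ 1.0000 ✗
  (5.5, 2.5, 210°): beam 1 = 2.5882 ≠ 1.0000 ✗
  (7.5, 8.5, 240°): beam 1 = 0.5176 ≠ 1.0000 ✗
  (3.5, 8.5, 150°): beam 1 = 1.9319 ≠ 1.0000 ✗
  …
  (3.5, 7.5, 15°): r_1=1.0000, r_2=1.0000, r_3=1.7321, r_4=1.0000 — all match ✓
Unique over the lattice → pose = (3.5, 7.5, 15°).

(x, y, θ) = (3.5, 7.5, 15°)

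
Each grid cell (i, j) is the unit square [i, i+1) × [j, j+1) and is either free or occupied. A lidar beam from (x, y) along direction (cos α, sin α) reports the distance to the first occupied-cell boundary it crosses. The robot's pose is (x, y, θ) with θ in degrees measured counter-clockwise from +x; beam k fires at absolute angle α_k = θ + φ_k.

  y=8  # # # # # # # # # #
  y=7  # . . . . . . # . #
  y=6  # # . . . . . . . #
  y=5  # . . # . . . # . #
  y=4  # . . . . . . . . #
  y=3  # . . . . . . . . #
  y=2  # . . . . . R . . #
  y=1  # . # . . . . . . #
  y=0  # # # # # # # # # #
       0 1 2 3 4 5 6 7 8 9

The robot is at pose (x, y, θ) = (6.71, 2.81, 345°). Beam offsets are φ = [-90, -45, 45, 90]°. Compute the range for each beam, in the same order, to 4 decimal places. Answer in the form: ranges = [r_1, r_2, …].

beam 1: φ=-90°, α=255°
  direction (-0.2588, -0.9659); cell (6,2); t to first gridline: x 2.7432, y 0.8386 (then +3.8637 / +1.0353)
    (6,1) via y @ 0.8386
    (6,0) via y @ 1.8738  # hit
  → r_1 = 1.8738
beam 2: φ=-45°, α=300°
  direction (0.5000, -0.8660); cell (6,2); t to first gridline: x 0.5800, y 0.9353 (then +2.0000 / +1.1547)
    (7,2) via x @ 0.5800
    (7,1) via y @ 0.9353
    (7,0) via y @ 2.0900  # hit
  → r_2 = 2.0900
beam 3: φ=45°, α=30°
  direction (0.8660, 0.5000); cell (6,2); t to first gridline: x 0.3349, y 0.3800 (then +1.1547 / +2.0000)
    (7,2) via x @ 0.3349
    (7,3) via y @ 0.3800
    (8,3) via x @ 1.4896
    (8,4) via y @ 2.3800
    (9,4) via x @ 2.6443  # hit
  → r_3 = 2.6443
beam 4: φ=90°, α=75°
  direction (0.2588, 0.9659); cell (6,2); t to first gridline: x 1.1205, y 0.1967 (then +3.8637 / +1.0353)
    (6,3) via y @ 0.1967
    (7,3) via x @ 1.1205
    (7,4) via y @ 1.2320
    (7,5) via y @ 2.2673  # hit
  → r_4 = 2.2673

ranges = [1.8738, 2.0900, 2.6443, 2.2673]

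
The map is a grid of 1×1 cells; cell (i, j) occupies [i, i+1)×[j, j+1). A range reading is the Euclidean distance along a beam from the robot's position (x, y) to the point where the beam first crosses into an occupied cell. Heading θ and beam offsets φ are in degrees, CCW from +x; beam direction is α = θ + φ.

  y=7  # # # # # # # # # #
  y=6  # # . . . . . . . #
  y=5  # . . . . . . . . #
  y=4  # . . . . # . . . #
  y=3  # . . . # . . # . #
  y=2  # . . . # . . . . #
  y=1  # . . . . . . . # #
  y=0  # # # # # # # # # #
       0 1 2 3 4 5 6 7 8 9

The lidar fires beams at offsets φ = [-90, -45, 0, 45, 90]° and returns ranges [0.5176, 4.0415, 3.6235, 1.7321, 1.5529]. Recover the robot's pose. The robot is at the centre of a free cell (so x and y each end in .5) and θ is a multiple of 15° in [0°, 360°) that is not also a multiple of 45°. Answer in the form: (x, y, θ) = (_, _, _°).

Candidates: 42 free-cell centres × 16 headings = 672 poses. Raycast each; keep the one whose scan matches to 4 dp.
  (8.5, 2.5, 60°): beam 1 = 0.5774 ≠ 0.5176 ✗
  (7.5, 5.5, 60°): beam 1 = 1.7321 ≠ 0.5176 ✗
  (8.5, 4.5, 120°): beam 1 = 0.5774 ≠ 0.5176 ✗
  (6.5, 2.5, 30°): beam 1 = 1.7321 ≠ 0.5176 ✗
  …
  (5.5, 5.5, 15°): r_1=0.5176, r_2=4.0415, r_3=3.6235, r_4=1.7321, r_5=1.5529 — all match ✓
Unique over the lattice → pose = (5.5, 5.5, 15°).

(x, y, θ) = (5.5, 5.5, 15°)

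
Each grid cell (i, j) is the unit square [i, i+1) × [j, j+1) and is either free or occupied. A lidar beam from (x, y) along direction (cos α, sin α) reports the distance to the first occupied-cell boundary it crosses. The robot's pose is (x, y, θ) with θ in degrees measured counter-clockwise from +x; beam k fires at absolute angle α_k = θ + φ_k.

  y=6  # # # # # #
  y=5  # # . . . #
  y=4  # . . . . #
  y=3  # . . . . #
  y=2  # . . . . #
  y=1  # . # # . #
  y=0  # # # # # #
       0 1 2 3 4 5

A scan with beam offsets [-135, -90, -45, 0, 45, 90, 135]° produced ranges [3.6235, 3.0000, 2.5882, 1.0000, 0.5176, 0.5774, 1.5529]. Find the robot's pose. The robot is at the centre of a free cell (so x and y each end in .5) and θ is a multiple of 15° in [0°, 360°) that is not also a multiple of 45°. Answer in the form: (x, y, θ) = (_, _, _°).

(x, y, θ) = (3.5, 2.5, 210°)

Candidates: 17 free-cell centres × 16 headings = 272 poses. Raycast each; keep the one whose scan matches to 4 dp.
  (3.5, 5.5, 15°): beam 1 = 5.0000 ≠ 3.6235 ✗
  (4.5, 2.5, 75°): beam 1 = 1.0000 ≠ 3.6235 ✗
  (3.5, 3.5, 255°): beam 1 = 2.8868 ≠ 3.6235 ✗
  …
  (3.5, 2.5, 210°): r_1=3.6235, r_2=3.0000, r_3=2.5882, r_4=1.0000, r_5=0.5176, r_6=0.5774, r_7=1.5529 — all match ✓
Only this pose fits every beam.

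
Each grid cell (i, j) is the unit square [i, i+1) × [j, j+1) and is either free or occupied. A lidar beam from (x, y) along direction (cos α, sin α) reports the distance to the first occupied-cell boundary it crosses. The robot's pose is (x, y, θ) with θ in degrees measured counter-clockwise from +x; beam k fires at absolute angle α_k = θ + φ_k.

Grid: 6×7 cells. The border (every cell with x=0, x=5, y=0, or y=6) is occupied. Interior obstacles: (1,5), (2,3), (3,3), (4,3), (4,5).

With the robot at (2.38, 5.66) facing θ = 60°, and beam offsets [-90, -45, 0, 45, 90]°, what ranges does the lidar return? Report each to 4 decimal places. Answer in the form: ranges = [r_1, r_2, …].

beam 1: φ=-90°, α=330°
  cosα=0.8660 sinα=-0.5000 | (2,5) | tMaxX 0.7159 tMaxY 1.3200 | tΔX 1.1547 tΔY 2.0000
    t=0.7159 [x] (3,5)
    t=1.3200 [y] (3,4)
    t=1.8706 [x] (4,4)
    t=3.0253 [x] (5,4) — stop
  → r_1 = 3.0253
beam 2: φ=-45°, α=15°
  cosα=0.9659 sinα=0.2588 | (2,5) | tMaxX 0.6419 tMaxY 1.3137 | tΔX 1.0353 tΔY 3.8637
    t=0.6419 [x] (3,5)
    t=1.3137 [y] (3,6) — stop
  → r_2 = 1.3137
beam 3: φ=0°, α=60°
  cosα=0.5000 sinα=0.8660 | (2,5) | tMaxX 1.2400 tMaxY 0.3926 | tΔX 2.0000 tΔY 1.1547
    t=0.3926 [y] (2,6) — stop
  → r_3 = 0.3926
beam 4: φ=45°, α=105°
  cosα=-0.2588 sinα=0.9659 | (2,5) | tMaxX 1.4682 tMaxY 0.3520 | tΔX 3.8637 tΔY 1.0353
    t=0.3520 [y] (2,6) — stop
  → r_4 = 0.3520
beam 5: φ=90°, α=150°
  cosα=-0.8660 sinα=0.5000 | (2,5) | tMaxX 0.4388 tMaxY 0.6800 | tΔX 1.1547 tΔY 2.0000
    t=0.4388 [x] (1,5) — stop
  → r_5 = 0.4388

ranges = [3.0253, 1.3137, 0.3926, 0.3520, 0.4388]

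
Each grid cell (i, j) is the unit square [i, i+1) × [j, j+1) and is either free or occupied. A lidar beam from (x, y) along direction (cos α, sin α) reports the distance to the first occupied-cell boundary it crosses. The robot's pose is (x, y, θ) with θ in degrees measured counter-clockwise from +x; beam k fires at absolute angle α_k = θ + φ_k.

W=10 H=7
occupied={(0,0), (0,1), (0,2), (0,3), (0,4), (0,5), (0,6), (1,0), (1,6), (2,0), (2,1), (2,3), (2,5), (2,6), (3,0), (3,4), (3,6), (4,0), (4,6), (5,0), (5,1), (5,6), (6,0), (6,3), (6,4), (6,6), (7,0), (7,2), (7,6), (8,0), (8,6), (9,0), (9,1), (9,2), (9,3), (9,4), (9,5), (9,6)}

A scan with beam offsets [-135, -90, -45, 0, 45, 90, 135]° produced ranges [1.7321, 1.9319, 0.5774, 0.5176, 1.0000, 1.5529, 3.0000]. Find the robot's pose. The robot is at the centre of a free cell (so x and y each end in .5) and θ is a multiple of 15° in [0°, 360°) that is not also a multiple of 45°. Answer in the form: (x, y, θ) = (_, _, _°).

Candidates: 32 free-cell centres × 16 headings = 512 poses. Raycast each; keep the one whose scan matches to 4 dp.
  (8.5, 3.5, 195°): beam 1 = 1.0000 ≠ 1.7321 ✗
  (6.5, 5.5, 330°): beam 1 = 2.5882 ≠ 1.7321 ✗
  (8.5, 5.5, 210°): beam 1 = 0.5176 ≠ 1.7321 ✗
  (7.5, 5.5, 15°): beam 1 = 1.0000 ≠ 1.7321 ✗
  …
  (8.5, 4.5, 15°): r_1=1.7321, r_2=1.9319, r_3=0.5774, r_4=0.5176, r_5=1.0000, r_6=1.5529, r_7=3.0000 — all match ✓
Unique over the lattice → pose = (8.5, 4.5, 15°).

(x, y, θ) = (8.5, 4.5, 15°)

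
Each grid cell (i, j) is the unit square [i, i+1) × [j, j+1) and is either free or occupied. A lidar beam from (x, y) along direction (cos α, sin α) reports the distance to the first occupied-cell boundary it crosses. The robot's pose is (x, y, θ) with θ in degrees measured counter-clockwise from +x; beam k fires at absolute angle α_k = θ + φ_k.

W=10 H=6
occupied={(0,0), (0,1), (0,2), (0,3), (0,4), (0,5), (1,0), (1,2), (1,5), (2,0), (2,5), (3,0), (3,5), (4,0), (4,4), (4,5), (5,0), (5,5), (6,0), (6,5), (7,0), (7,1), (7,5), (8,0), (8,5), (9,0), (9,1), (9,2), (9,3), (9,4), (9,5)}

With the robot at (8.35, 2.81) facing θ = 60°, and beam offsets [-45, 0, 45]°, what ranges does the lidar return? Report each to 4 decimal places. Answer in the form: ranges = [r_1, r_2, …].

ranges = [0.6729, 1.3000, 2.2673]

beam 1: φ=-45°, α=15°
  cosα=0.9659 sinα=0.2588 | (8,2) | tMaxX 0.6729 tMaxY 0.7341 | tΔX 1.0353 tΔY 3.8637
    t=0.6729 [x] (9,2) — stop
  → r_1 = 0.6729
beam 2: φ=0°, α=60°
  cosα=0.5000 sinα=0.8660 | (8,2) | tMaxX 1.3000 tMaxY 0.2194 | tΔX 2.0000 tΔY 1.1547
    t=0.2194 [y] (8,3)
    t=1.3000 [x] (9,3) — stop
  → r_2 = 1.3000
beam 3: φ=45°, α=105°
  cosα=-0.2588 sinα=0.9659 | (8,2) | tMaxX 1.3523 tMaxY 0.1967 | tΔX 3.8637 tΔY 1.0353
    t=0.1967 [y] (8,3)
    t=1.2320 [y] (8,4)
    t=1.3523 [x] (7,4)
    t=2.2673 [y] (7,5) — stop
  → r_3 = 2.2673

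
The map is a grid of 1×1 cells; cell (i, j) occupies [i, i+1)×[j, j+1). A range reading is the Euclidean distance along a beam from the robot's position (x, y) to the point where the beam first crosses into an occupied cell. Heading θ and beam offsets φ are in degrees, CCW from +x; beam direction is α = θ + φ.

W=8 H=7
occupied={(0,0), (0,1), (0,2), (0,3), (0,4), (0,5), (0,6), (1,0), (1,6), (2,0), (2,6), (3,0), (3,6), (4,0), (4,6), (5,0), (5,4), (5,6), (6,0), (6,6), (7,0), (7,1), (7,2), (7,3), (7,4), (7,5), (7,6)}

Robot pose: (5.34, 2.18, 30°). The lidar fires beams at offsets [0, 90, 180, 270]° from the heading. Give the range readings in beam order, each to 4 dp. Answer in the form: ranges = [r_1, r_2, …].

beam 1: φ=0°, α=30°
  direction (0.8660, 0.5000); cell (5,2); t to first gridline: x 0.7621, y 1.6400 (then +1.1547 / +2.0000)
    (6,2) via x @ 0.7621
    (6,3) via y @ 1.6400
    (7,3) via x @ 1.9168  # hit
  → r_1 = 1.9168
beam 2: φ=90°, α=120°
  direction (-0.5000, 0.8660); cell (5,2); t to first gridline: x 0.6800, y 0.9469 (then +2.0000 / +1.1547)
    (4,2) via x @ 0.6800
    (4,3) via y @ 0.9469
    (4,4) via y @ 2.1016
    (3,4) via x @ 2.6800
    (3,5) via y @ 3.2563
    (3,6) via y @ 4.4110  # hit
  → r_2 = 4.4110
beam 3: φ=180°, α=210°
  direction (-0.8660, -0.5000); cell (5,2); t to first gridline: x 0.3926, y 0.3600 (then +1.1547 / +2.0000)
    (5,1) via y @ 0.3600
    (4,1) via x @ 0.3926
    (3,1) via x @ 1.5473
    (3,0) via y @ 2.3600  # hit
  → r_3 = 2.3600
beam 4: φ=270°, α=300°
  direction (0.5000, -0.8660); cell (5,2); t to first gridline: x 1.3200, y 0.2078 (then +2.0000 / +1.1547)
    (5,1) via y @ 0.2078
    (6,1) via x @ 1.3200
    (6,0) via y @ 1.3625  # hit
  → r_4 = 1.3625

ranges = [1.9168, 4.4110, 2.3600, 1.3625]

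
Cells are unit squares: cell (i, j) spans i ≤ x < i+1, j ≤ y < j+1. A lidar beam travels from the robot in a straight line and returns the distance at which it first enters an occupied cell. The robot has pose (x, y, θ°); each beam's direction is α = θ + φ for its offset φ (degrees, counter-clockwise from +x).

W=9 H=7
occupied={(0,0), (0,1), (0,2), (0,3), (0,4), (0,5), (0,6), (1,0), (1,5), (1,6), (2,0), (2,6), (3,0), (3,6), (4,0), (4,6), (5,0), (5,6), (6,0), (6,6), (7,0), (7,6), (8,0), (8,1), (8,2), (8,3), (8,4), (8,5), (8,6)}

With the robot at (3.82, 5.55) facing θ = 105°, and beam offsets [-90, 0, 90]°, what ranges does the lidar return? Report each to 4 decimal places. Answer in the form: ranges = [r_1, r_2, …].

beam 1: φ=-90°, α=15°
  d=(0.9659,0.2588)  start (3,5)  tX=0.1863 tY=1.7387  stride 1/|dx|=1.0353 1/|dy|=3.8637
    cross x-line → (4,5), t=0.1863
    cross x-line → (5,5), t=1.2216
    cross y-line → (5,6), t=1.7387 (wall)
  → r_1 = 1.7387
beam 2: φ=0°, α=105°
  d=(-0.2588,0.9659)  start (3,5)  tX=3.1682 tY=0.4659  stride 1/|dx|=3.8637 1/|dy|=1.0353
    cross y-line → (3,6), t=0.4659 (wall)
  → r_2 = 0.4659
beam 3: φ=90°, α=195°
  d=(-0.9659,-0.2588)  start (3,5)  tX=0.8489 tY=2.1250  stride 1/|dx|=1.0353 1/|dy|=3.8637
    cross x-line → (2,5), t=0.8489
    cross x-line → (1,5), t=1.8842 (wall)
  → r_3 = 1.8842

ranges = [1.7387, 0.4659, 1.8842]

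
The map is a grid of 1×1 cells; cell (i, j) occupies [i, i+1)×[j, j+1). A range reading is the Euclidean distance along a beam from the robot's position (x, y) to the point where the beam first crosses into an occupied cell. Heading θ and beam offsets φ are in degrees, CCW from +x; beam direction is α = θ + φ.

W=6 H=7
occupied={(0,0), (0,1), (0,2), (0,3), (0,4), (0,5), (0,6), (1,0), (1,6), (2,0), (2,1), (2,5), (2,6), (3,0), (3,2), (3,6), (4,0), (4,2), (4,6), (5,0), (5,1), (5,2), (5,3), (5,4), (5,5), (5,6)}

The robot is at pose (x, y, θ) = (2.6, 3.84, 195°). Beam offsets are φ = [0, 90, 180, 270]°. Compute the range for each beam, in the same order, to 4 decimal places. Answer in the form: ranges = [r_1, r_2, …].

beam 1: φ=0°, α=195°
  d=(-0.9659,-0.2588)  start (2,3)  tX=0.6212 tY=3.2455  stride 1/|dx|=1.0353 1/|dy|=3.8637
    cross x-line → (1,3), t=0.6212
    cross x-line → (0,3), t=1.6564 (wall)
  → r_1 = 1.6564
beam 2: φ=90°, α=285°
  d=(0.2588,-0.9659)  start (2,3)  tX=1.5455 tY=0.8696  stride 1/|dx|=3.8637 1/|dy|=1.0353
    cross y-line → (2,2), t=0.8696
    cross x-line → (3,2), t=1.5455 (wall)
  → r_2 = 1.5455
beam 3: φ=180°, α=15°
  d=(0.9659,0.2588)  start (2,3)  tX=0.4141 tY=0.6182  stride 1/|dx|=1.0353 1/|dy|=3.8637
    cross x-line → (3,3), t=0.4141
    cross y-line → (3,4), t=0.6182
    cross x-line → (4,4), t=1.4494
    cross x-line → (5,4), t=2.4847 (wall)
  → r_3 = 2.4847
beam 4: φ=270°, α=105°
  d=(-0.2588,0.9659)  start (2,3)  tX=2.3182 tY=0.1656  stride 1/|dx|=3.8637 1/|dy|=1.0353
    cross y-line → (2,4), t=0.1656
    cross y-line → (2,5), t=1.2009 (wall)
  → r_4 = 1.2009

ranges = [1.6564, 1.5455, 2.4847, 1.2009]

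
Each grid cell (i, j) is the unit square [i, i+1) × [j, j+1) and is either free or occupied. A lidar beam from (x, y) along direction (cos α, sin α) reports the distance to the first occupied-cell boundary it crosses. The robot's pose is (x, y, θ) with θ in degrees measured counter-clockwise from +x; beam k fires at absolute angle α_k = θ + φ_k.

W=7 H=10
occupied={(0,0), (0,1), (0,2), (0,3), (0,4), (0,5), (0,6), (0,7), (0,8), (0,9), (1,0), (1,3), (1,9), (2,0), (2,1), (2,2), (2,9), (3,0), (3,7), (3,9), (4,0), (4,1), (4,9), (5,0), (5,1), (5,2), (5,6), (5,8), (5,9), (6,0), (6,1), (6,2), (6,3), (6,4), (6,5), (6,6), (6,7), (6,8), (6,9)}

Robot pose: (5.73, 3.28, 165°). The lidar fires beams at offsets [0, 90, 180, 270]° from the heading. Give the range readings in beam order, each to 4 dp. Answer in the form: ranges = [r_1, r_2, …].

beam 1: φ=0°, α=165°
  direction (-0.9659, 0.2588); cell (5,3); t to first gridline: x 0.7558, y 2.7819 (then +1.0353 / +3.8637)
    (4,3) via x @ 0.7558
    (3,3) via x @ 1.7910
    (3,4) via y @ 2.7819
    (2,4) via x @ 2.8263
    (1,4) via x @ 3.8616
    (0,4) via x @ 4.8969  # hit
  → r_1 = 4.8969
beam 2: φ=90°, α=255°
  direction (-0.2588, -0.9659); cell (5,3); t to first gridline: x 2.8205, y 0.2899 (then +3.8637 / +1.0353)
    (5,2) via y @ 0.2899  # hit
  → r_2 = 0.2899
beam 3: φ=180°, α=345°
  direction (0.9659, -0.2588); cell (5,3); t to first gridline: x 0.2795, y 1.0818 (then +1.0353 / +3.8637)
    (6,3) via x @ 0.2795  # hit
  → r_3 = 0.2795
beam 4: φ=270°, α=75°
  direction (0.2588, 0.9659); cell (5,3); t to first gridline: x 1.0432, y 0.7454 (then +3.8637 / +1.0353)
    (5,4) via y @ 0.7454
    (6,4) via x @ 1.0432  # hit
  → r_4 = 1.0432

ranges = [4.8969, 0.2899, 0.2795, 1.0432]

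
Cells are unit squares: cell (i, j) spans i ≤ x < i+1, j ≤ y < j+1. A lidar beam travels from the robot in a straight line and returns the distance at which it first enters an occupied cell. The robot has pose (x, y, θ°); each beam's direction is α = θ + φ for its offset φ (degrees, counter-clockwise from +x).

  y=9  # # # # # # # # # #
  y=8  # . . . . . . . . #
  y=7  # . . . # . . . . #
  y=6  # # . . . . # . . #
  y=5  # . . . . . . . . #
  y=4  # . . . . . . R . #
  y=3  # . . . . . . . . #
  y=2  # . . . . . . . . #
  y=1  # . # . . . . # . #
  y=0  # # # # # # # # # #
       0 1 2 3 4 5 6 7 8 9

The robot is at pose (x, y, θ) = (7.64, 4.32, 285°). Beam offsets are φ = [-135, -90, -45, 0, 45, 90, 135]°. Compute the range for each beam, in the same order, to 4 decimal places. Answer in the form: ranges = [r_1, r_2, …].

beam 1: φ=-135°, α=150°
  d=(-0.8660,0.5000)  start (7,4)  tX=0.7390 tY=1.3600  stride 1/|dx|=1.1547 1/|dy|=2.0000
    cross x-line → (6,4), t=0.7390
    cross y-line → (6,5), t=1.3600
    cross x-line → (5,5), t=1.8937
    cross x-line → (4,5), t=3.0484
    cross y-line → (4,6), t=3.3600
    cross x-line → (3,6), t=4.2031
    cross x-line → (2,6), t=5.3578
    cross y-line → (2,7), t=5.3600
    cross x-line → (1,7), t=6.5125
    cross y-line → (1,8), t=7.3600
    cross x-line → (0,8), t=7.6672 (wall)
  → r_1 = 7.6672
beam 2: φ=-90°, α=195°
  d=(-0.9659,-0.2588)  start (7,4)  tX=0.6626 tY=1.2364  stride 1/|dx|=1.0353 1/|dy|=3.8637
    cross x-line → (6,4), t=0.6626
    cross y-line → (6,3), t=1.2364
    cross x-line → (5,3), t=1.6979
    cross x-line → (4,3), t=2.7331
    cross x-line → (3,3), t=3.7684
    cross x-line → (2,3), t=4.8037
    cross y-line → (2,2), t=5.1001
    cross x-line → (1,2), t=5.8390
    cross x-line → (0,2), t=6.8742 (wall)
  → r_2 = 6.8742
beam 3: φ=-45°, α=240°
  d=(-0.5000,-0.8660)  start (7,4)  tX=1.2800 tY=0.3695  stride 1/|dx|=2.0000 1/|dy|=1.1547
    cross y-line → (7,3), t=0.3695
    cross x-line → (6,3), t=1.2800
    cross y-line → (6,2), t=1.5242
    cross y-line → (6,1), t=2.6789
    cross x-line → (5,1), t=3.2800
    cross y-line → (5,0), t=3.8336 (wall)
  → r_3 = 3.8336
beam 4: φ=0°, α=285°
  d=(0.2588,-0.9659)  start (7,4)  tX=1.3909 tY=0.3313  stride 1/|dx|=3.8637 1/|dy|=1.0353
    cross y-line → (7,3), t=0.3313
    cross y-line → (7,2), t=1.3666
    cross x-line → (8,2), t=1.3909
    cross y-line → (8,1), t=2.4018
    cross y-line → (8,0), t=3.4371 (wall)
  → r_4 = 3.4371
beam 5: φ=45°, α=330°
  d=(0.8660,-0.5000)  start (7,4)  tX=0.4157 tY=0.6400  stride 1/|dx|=1.1547 1/|dy|=2.0000
    cross x-line → (8,4), t=0.4157
    cross y-line → (8,3), t=0.6400
    cross x-line → (9,3), t=1.5704 (wall)
  → r_5 = 1.5704
beam 6: φ=90°, α=15°
  d=(0.9659,0.2588)  start (7,4)  tX=0.3727 tY=2.6273  stride 1/|dx|=1.0353 1/|dy|=3.8637
    cross x-line → (8,4), t=0.3727
    cross x-line → (9,4), t=1.4080 (wall)
  → r_6 = 1.4080
beam 7: φ=135°, α=60°
  d=(0.5000,0.8660)  start (7,4)  tX=0.7200 tY=0.7852  stride 1/|dx|=2.0000 1/|dy|=1.1547
    cross x-line → (8,4), t=0.7200
    cross y-line → (8,5), t=0.7852
    cross y-line → (8,6), t=1.9399
    cross x-line → (9,6), t=2.7200 (wall)
  → r_7 = 2.7200

ranges = [7.6672, 6.8742, 3.8336, 3.4371, 1.5704, 1.4080, 2.7200]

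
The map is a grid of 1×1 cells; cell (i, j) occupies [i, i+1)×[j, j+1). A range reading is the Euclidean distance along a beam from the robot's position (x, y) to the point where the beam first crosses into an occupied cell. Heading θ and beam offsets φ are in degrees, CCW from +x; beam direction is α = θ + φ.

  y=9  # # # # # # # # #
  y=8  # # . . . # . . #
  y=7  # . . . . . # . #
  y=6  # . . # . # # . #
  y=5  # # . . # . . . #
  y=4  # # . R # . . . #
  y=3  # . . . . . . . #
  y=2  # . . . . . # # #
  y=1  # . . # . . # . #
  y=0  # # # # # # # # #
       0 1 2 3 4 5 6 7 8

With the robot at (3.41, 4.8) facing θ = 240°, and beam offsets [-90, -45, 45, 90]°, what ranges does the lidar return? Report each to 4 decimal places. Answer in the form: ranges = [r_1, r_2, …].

beam 1: φ=-90°, α=150°
  d=(-0.8660,0.5000)  start (3,4)  tX=0.4734 tY=0.4000  stride 1/|dx|=1.1547 1/|dy|=2.0000
    cross y-line → (3,5), t=0.4000
    cross x-line → (2,5), t=0.4734
    cross x-line → (1,5), t=1.6281 (wall)
  → r_1 = 1.6281
beam 2: φ=-45°, α=195°
  d=(-0.9659,-0.2588)  start (3,4)  tX=0.4245 tY=3.0910  stride 1/|dx|=1.0353 1/|dy|=3.8637
    cross x-line → (2,4), t=0.4245
    cross x-line → (1,4), t=1.4597 (wall)
  → r_2 = 1.4597
beam 3: φ=45°, α=285°
  d=(0.2588,-0.9659)  start (3,4)  tX=2.2796 tY=0.8282  stride 1/|dx|=3.8637 1/|dy|=1.0353
    cross y-line → (3,3), t=0.8282
    cross y-line → (3,2), t=1.8635
    cross x-line → (4,2), t=2.2796
    cross y-line → (4,1), t=2.8988
    cross y-line → (4,0), t=3.9340 (wall)
  → r_3 = 3.9340
beam 4: φ=90°, α=330°
  d=(0.8660,-0.5000)  start (3,4)  tX=0.6813 tY=1.6000  stride 1/|dx|=1.1547 1/|dy|=2.0000
    cross x-line → (4,4), t=0.6813 (wall)
  → r_4 = 0.6813

ranges = [1.6281, 1.4597, 3.9340, 0.6813]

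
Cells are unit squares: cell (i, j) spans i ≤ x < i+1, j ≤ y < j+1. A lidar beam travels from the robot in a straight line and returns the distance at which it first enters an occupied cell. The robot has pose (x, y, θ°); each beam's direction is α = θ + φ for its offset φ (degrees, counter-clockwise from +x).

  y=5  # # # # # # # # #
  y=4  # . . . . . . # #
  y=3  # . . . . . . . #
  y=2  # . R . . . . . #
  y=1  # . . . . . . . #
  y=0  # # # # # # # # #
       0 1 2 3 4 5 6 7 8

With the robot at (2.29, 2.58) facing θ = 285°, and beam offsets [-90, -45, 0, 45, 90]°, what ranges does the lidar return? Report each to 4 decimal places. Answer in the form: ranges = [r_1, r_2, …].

beam 1: φ=-90°, α=195°
  d=(-0.9659,-0.2588)  start (2,2)  tX=0.3002 tY=2.2409  stride 1/|dx|=1.0353 1/|dy|=3.8637
    cross x-line → (1,2), t=0.3002
    cross x-line → (0,2), t=1.3355 (wall)
  → r_1 = 1.3355
beam 2: φ=-45°, α=240°
  d=(-0.5000,-0.8660)  start (2,2)  tX=0.5800 tY=0.6697  stride 1/|dx|=2.0000 1/|dy|=1.1547
    cross x-line → (1,2), t=0.5800
    cross y-line → (1,1), t=0.6697
    cross y-line → (1,0), t=1.8244 (wall)
  → r_2 = 1.8244
beam 3: φ=0°, α=285°
  d=(0.2588,-0.9659)  start (2,2)  tX=2.7432 tY=0.6005  stride 1/|dx|=3.8637 1/|dy|=1.0353
    cross y-line → (2,1), t=0.6005
    cross y-line → (2,0), t=1.6357 (wall)
  → r_3 = 1.6357
beam 4: φ=45°, α=330°
  d=(0.8660,-0.5000)  start (2,2)  tX=0.8198 tY=1.1600  stride 1/|dx|=1.1547 1/|dy|=2.0000
    cross x-line → (3,2), t=0.8198
    cross y-line → (3,1), t=1.1600
    cross x-line → (4,1), t=1.9745
    cross x-line → (5,1), t=3.1292
    cross y-line → (5,0), t=3.1600 (wall)
  → r_4 = 3.1600
beam 5: φ=90°, α=15°
  d=(0.9659,0.2588)  start (2,2)  tX=0.7350 tY=1.6228  stride 1/|dx|=1.0353 1/|dy|=3.8637
    cross x-line → (3,2), t=0.7350
    cross y-line → (3,3), t=1.6228
    cross x-line → (4,3), t=1.7703
    cross x-line → (5,3), t=2.8056
    cross x-line → (6,3), t=3.8409
    cross x-line → (7,3), t=4.8762
    cross y-line → (7,4), t=5.4865 (wall)
  → r_5 = 5.4865

ranges = [1.3355, 1.8244, 1.6357, 3.1600, 5.4865]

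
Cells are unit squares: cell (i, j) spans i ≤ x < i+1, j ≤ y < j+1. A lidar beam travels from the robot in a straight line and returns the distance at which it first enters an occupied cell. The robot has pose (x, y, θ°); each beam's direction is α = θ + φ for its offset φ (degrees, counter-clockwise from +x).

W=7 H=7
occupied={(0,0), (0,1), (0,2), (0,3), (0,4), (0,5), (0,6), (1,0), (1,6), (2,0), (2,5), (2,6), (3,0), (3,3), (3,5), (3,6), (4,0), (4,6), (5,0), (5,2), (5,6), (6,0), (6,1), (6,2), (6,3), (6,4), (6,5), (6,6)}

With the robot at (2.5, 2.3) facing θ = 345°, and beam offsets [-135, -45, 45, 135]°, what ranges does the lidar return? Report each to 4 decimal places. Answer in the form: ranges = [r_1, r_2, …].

ranges = [1.7321, 1.5011, 1.4000, 3.0000]

beam 1: φ=-135°, α=210°
  direction (-0.8660, -0.5000); cell (2,2); t to first gridline: x 0.5774, y 0.6000 (then +1.1547 / +2.0000)
    (1,2) via x @ 0.5774
    (1,1) via y @ 0.6000
    (0,1) via x @ 1.7321  # hit
  → r_1 = 1.7321
beam 2: φ=-45°, α=300°
  direction (0.5000, -0.8660); cell (2,2); t to first gridline: x 1.0000, y 0.3464 (then +2.0000 / +1.1547)
    (2,1) via y @ 0.3464
    (3,1) via x @ 1.0000
    (3,0) via y @ 1.5011  # hit
  → r_2 = 1.5011
beam 3: φ=45°, α=30°
  direction (0.8660, 0.5000); cell (2,2); t to first gridline: x 0.5774, y 1.4000 (then +1.1547 / +2.0000)
    (3,2) via x @ 0.5774
    (3,3) via y @ 1.4000  # hit
  → r_3 = 1.4000
beam 4: φ=135°, α=120°
  direction (-0.5000, 0.8660); cell (2,2); t to first gridline: x 1.0000, y 0.8083 (then +2.0000 / +1.1547)
    (2,3) via y @ 0.8083
    (1,3) via x @ 1.0000
    (1,4) via y @ 1.9630
    (0,4) via x @ 3.0000  # hit
  → r_4 = 3.0000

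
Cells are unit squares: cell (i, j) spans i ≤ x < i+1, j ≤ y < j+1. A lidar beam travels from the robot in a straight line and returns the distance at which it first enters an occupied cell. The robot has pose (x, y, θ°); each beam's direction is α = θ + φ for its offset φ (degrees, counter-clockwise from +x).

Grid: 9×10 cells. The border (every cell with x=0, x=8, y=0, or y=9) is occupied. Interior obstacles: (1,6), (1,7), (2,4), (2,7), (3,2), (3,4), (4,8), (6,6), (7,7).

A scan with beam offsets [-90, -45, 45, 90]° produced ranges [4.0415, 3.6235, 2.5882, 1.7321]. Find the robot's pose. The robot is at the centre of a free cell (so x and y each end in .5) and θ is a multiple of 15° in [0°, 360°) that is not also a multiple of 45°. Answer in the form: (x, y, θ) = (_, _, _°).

The pose lattice has 47·16 = 752 candidates. Test each by forward raycasting.
  (2.5, 3.5, 105°): beam 1 = 5.6940 ≠ 4.0415 ✗
  (1.5, 5.5, 165°): beam 1 = 0.5176 ≠ 4.0415 ✗
  (7.5, 8.5, 255°): beam 1 = 1.9319 ≠ 4.0415 ✗
  (1.5, 8.5, 300°): beam 1 = 0.5774 ≠ 4.0415 ✗
  …
  (5.5, 4.5, 330°): r_1=4.0415, r_2=3.6235, r_3=2.5882, r_4=1.7321 — all match ✓
Unique over the lattice → pose = (5.5, 4.5, 330°).

(x, y, θ) = (5.5, 4.5, 330°)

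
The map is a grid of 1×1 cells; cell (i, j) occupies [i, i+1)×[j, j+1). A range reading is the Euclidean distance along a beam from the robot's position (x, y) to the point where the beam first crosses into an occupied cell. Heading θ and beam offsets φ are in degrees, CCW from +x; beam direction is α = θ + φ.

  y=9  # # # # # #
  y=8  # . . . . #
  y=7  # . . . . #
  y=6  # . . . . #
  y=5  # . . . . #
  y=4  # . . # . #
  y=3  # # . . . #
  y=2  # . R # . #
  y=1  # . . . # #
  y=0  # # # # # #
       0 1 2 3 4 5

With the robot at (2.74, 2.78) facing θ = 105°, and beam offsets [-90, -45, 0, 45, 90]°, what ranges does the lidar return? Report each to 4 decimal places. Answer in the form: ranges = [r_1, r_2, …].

beam 1: φ=-90°, α=15°
  dir = (cos 15°, sin 15°) = (0.9659, 0.2588); from cell (2,2)
  next x-line at t=0.2692, next y-line at t=0.8500; Δt_x=1.0353, Δt_y=3.8637
    x: enter (3,2) at t=0.2692 ← occupied
  → r_1 = 0.2692
beam 2: φ=-45°, α=60°
  dir = (cos 60°, sin 60°) = (0.5000, 0.8660); from cell (2,2)
  next x-line at t=0.5200, next y-line at t=0.2540; Δt_x=2.0000, Δt_y=1.1547
    y: enter (2,3) at t=0.2540
    x: enter (3,3) at t=0.5200
    y: enter (3,4) at t=1.4087 ← occupied
  → r_2 = 1.4087
beam 3: φ=0°, α=105°
  dir = (cos 105°, sin 105°) = (-0.2588, 0.9659); from cell (2,2)
  next x-line at t=2.8591, next y-line at t=0.2278; Δt_x=3.8637, Δt_y=1.0353
    y: enter (2,3) at t=0.2278
    y: enter (2,4) at t=1.2630
    y: enter (2,5) at t=2.2983
    x: enter (1,5) at t=2.8591
    y: enter (1,6) at t=3.3336
    y: enter (1,7) at t=4.3689
    y: enter (1,8) at t=5.4041
    y: enter (1,9) at t=6.4394 ← occupied
  → r_3 = 6.4394
beam 4: φ=45°, α=150°
  dir = (cos 150°, sin 150°) = (-0.8660, 0.5000); from cell (2,2)
  next x-line at t=0.8545, next y-line at t=0.4400; Δt_x=1.1547, Δt_y=2.0000
    y: enter (2,3) at t=0.4400
    x: enter (1,3) at t=0.8545 ← occupied
  → r_4 = 0.8545
beam 5: φ=90°, α=195°
  dir = (cos 195°, sin 195°) = (-0.9659, -0.2588); from cell (2,2)
  next x-line at t=0.7661, next y-line at t=3.0137; Δt_x=1.0353, Δt_y=3.8637
    x: enter (1,2) at t=0.7661
    x: enter (0,2) at t=1.8014 ← occupied
  → r_5 = 1.8014

ranges = [0.2692, 1.4087, 6.4394, 0.8545, 1.8014]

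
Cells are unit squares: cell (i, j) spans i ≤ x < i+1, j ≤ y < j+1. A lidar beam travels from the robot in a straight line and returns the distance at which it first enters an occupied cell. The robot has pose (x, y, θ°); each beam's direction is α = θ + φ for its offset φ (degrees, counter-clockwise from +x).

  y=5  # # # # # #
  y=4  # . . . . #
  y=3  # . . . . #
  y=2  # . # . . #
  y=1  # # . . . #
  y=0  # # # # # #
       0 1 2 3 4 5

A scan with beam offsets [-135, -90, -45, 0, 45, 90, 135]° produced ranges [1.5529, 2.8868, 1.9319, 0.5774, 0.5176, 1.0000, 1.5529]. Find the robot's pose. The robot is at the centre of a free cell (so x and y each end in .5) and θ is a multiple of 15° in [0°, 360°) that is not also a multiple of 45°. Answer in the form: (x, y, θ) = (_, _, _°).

(x, y, θ) = (2.5, 4.5, 60°)

The pose lattice has 14·16 = 224 candidates. Test each by forward raycasting.
  (2.5, 1.5, 165°): beam 1 = 2.8868 ≠ 1.5529 ✗
  (2.5, 3.5, 120°): beam 1 = 2.5882 ≠ 1.5529 ✗
  (3.5, 1.5, 60°): beam 1 = 0.5176 ≠ 1.5529 ✗
  (4.5, 2.5, 165°): beam 1 = 0.5774 ≠ 1.5529 ✗
  …
  (2.5, 4.5, 60°): r_1=1.5529, r_2=2.8868, r_3=1.9319, r_4=0.5774, r_5=0.5176, r_6=1.0000, r_7=1.5529 — all match ✓
Only this pose fits every beam.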